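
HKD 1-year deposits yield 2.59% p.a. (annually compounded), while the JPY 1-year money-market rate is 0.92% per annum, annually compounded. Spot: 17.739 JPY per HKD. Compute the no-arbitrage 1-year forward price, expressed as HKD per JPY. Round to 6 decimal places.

0.057306

T = 1 year.
Growth of 1 JPY over T: (1 + 0.0092)^1 = 1.009200.
HKD accumulates by (1 + 0.0259)^1 = 1.025900.
Forward (JPY per HKD) = 17.739 × 1.009200 / 1.025900 = 17.45024.
Quoted the other way: 1/17.45024 = 0.057306 HKD per JPY.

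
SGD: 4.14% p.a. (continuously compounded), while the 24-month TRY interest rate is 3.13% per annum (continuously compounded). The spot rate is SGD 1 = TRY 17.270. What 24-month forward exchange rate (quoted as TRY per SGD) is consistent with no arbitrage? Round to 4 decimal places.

16.9246

T = 2 years.
TRY growth factor: e^(0.0313×2) = 1.06460091.
SGD accumulates by e^(0.0414×2) = 1.08632452.
CIP: F = S · (grow TRY)/(grow SGD) = 17.27 × 1.06460091/1.08632452 = 16.924646 TRY per SGD.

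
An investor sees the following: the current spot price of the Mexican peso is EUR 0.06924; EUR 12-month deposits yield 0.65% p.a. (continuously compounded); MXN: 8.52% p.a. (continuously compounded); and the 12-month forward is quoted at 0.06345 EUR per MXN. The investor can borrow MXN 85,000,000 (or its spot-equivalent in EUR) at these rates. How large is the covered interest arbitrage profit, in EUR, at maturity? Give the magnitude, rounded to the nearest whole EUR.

T = 1 year.
Keep in MXN, deliver into the forward: 85,000,000·1.088934832·0.06345 = EUR 5,872,897.78.
Swap to EUR now, deposit: 85,000,000·0.06924·1.006521171 = EUR 5,923,779.70.
The quoted forward undervalues MXN, so borrow MXN, convert to EUR at spot, deposit the EUR at 0.65%, and buy MXN forward at 0.06345 to cover the loan.
The gap between the two covered legs is EUR 50,882.

EUR 50,882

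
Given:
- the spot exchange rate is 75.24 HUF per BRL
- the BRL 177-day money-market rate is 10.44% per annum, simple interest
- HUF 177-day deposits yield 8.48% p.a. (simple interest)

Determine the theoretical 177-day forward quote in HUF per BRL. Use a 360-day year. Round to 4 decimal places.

74.5503

T = 177/360 years.
HUF accumulates by 1 + 0.0848×177/360 = 1.04169333.
BRL growth factor: 1 + 0.1044×177/360 = 1.051330.
CIP: F = S · (grow HUF)/(grow BRL) = 75.24 × 1.04169333/1.051330 = 74.550337 HUF per BRL.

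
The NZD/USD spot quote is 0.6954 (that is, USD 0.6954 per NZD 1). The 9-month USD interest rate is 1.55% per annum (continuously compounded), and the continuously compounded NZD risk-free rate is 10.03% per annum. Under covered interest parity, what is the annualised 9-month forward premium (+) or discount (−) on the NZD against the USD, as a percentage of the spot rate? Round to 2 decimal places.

T = 9/12 years.
No-arbitrage forward: 0.6954 × 1.0116928 / 1.0781267 = 0.6525496 USD/NZD.
(F − S)/S ÷ T = (0.6525496 − 0.6954)/0.6954/(9/12) = -0.082160 → -8.22%.

-8.22%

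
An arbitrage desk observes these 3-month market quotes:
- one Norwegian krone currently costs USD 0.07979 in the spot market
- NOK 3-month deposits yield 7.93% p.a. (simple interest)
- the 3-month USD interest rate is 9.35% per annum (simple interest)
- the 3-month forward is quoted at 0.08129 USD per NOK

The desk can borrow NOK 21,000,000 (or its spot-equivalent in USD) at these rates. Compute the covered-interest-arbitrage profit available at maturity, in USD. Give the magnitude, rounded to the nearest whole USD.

USD 26,176

T = 3/12 years.
Route A — deposit NOK, sell forward: 21,000,000 × 1.019825 × 0.08129 = USD 1,740,933.06.
Route B — convert at spot, deposit USD: 21,000,000 × 0.07979 × 1.023375 = USD 1,714,756.92.
The quoted forward overvalues NOK, so borrow USD, buy NOK at spot, deposit the NOK at 7.93%, and sell the proceeds forward at 0.08129.
Profit = 1,740,933.06 − 1,714,756.92 = USD 26,176.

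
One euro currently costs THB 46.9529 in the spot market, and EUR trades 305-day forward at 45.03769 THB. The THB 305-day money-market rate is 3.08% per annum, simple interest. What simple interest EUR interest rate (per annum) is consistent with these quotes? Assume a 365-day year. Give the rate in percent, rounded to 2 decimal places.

8.30%

T = 305/365 years.
CIP gives F = S · g_THB/g_EUR, so g_THB/g_EUR = 45.03769/46.9529 = 0.9592100.
The THB side grows by 1 + 0.0308×305/365 = 1.025737.
So the EUR growth factor = 1.069356.
r = (1.069356 − 1)/(305/365) = 0.083000 → 8.30%.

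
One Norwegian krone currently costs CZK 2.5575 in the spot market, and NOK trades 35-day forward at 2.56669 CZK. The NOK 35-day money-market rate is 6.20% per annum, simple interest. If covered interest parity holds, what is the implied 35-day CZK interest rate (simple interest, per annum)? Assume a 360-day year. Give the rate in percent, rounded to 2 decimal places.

9.92%

T = 35/360 years.
F/S = 2.56669/2.5575 = 1.0035934 = (growth of CZK) / (growth of NOK).
The NOK side grows by 1 + 0.0620×35/360 = 1.0060278.
So the CZK growth factor = 1.0096429.
r = (1.0096429 − 1)/(35/360) = 0.099184 → 9.92%.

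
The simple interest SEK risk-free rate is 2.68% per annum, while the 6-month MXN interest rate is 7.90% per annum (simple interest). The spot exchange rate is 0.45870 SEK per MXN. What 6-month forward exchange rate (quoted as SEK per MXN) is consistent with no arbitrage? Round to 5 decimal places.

0.44718

T = 6/12 years.
Growth of 1 SEK over T: 1 + 0.0268×6/12 = 1.013400.
MXN growth factor: 1 + 0.0790×6/12 = 1.039500.
So F = 0.4587 × 1.013400 / 1.039500 = 0.4471829 (SEK/MXN).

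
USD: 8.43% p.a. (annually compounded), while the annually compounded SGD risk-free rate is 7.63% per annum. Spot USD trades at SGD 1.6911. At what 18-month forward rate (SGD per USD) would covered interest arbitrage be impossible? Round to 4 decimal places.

1.6724

T = 18/12 years.
Growth of 1 SGD over T: (1 + 0.0763)^(18/12) = 1.1166061.
USD accumulates by (1 + 0.0843)^(18/12) = 1.1290786.
CIP: F = S · (grow SGD)/(grow USD) = 1.6911 × 1.1166061/1.1290786 = 1.672419 SGD per USD.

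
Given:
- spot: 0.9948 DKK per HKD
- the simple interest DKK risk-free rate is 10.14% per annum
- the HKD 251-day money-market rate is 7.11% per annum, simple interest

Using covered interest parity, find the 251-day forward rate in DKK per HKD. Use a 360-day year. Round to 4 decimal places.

T = 251/360 years.
DKK accumulates by 1 + 0.1014×251/360 = 1.0706983.
HKD growth factor: 1 + 0.0711×251/360 = 1.0495725.
CIP: F = S · (grow DKK)/(grow HKD) = 0.9948 × 1.0706983/1.0495725 = 1.014823 DKK per HKD.

1.0148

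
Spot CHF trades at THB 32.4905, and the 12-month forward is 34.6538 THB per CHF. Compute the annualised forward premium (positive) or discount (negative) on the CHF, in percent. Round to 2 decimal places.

+6.66%

T = 1 year.
(F − S)/S = (34.6538 − 32.4905)/32.4905 = 0.0665825.
Per annum: 0.0665825 / 1 = 0.066583 = 6.66%.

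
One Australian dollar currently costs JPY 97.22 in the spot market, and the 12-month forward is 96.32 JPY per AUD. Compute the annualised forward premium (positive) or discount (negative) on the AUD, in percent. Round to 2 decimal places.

T = 1 year.
(F − S)/S = (96.32 − 97.22)/97.22 = -0.0092574.
Per annum: -0.0092574 / 1 = -0.009257 = -0.93%.

-0.93%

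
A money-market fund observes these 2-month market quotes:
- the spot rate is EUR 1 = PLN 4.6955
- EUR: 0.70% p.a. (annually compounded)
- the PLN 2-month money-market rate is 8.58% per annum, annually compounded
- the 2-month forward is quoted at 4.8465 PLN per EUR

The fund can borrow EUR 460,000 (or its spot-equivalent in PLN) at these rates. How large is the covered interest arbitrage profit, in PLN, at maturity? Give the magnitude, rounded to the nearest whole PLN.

PLN 42,216

T = 2/12 years.
Invest the EUR and cover forward: 460,000 × 1.001163278 × 4.8465 = PLN 2,231,983.40.
Convert at spot and invest in PLN: 460,000 × 4.6955 × 1.013814051 = PLN 2,189,767.38.
The quoted forward overvalues EUR, so borrow PLN, buy EUR at spot, deposit the EUR at 0.70%, and sell the proceeds forward at 4.8465.
The gap between the two covered legs is PLN 42,216.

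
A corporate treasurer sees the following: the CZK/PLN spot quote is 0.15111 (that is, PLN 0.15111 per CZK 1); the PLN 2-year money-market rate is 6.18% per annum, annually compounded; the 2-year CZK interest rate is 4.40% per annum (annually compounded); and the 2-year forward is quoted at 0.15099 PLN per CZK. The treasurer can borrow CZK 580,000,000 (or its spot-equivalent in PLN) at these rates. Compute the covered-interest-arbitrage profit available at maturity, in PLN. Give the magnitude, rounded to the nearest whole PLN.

T = 2 years.
Keep in CZK, deliver into the forward: 580,000,000·1.089936·0.15099 = PLN 95,450,273.25.
Swap to PLN now, deposit: 580,000,000·0.15111·1.12741924 = PLN 98,811,306.39.
The quoted forward undervalues CZK, so borrow CZK, convert to PLN at spot, deposit the PLN at 6.18%, and buy CZK forward at 0.15099 to cover the loan.
Arbitrage profit = |95,450,273.25 − 98,811,306.39| = PLN 3,361,033.

PLN 3,361,033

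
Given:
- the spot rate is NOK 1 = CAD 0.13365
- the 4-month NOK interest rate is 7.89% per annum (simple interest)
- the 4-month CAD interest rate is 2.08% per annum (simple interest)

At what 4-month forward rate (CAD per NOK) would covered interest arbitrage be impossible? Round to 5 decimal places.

0.13113

T = 4/12 years.
CAD accumulates by 1 + 0.0208×4/12 = 1.0069333.
Growth of 1 NOK over T: 1 + 0.0789×4/12 = 1.026300.
Forward (CAD per NOK) = 0.13365 × 1.0069333 / 1.026300 = 0.1311280.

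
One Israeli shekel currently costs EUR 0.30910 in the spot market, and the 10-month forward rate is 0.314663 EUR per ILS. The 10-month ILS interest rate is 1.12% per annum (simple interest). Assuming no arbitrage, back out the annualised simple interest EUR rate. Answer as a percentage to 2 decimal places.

T = 10/12 years.
CIP gives F = S · g_EUR/g_ILS, so g_EUR/g_ILS = 0.314663/0.3091 = 1.0179974.
ILS growth factor: 1 + 0.0112×10/12 = 1.0093333.
Hence g_EUR = 1.0274987.
(1.0274987 − 1)/T = 0.032998, i.e. 3.30%.

3.30%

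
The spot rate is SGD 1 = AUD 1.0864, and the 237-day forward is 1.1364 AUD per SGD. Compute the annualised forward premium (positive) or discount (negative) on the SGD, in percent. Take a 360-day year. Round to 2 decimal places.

+6.99%

T = 237/360 years.
(F − S)/S = (1.1364 − 1.0864)/1.0864 = 0.0460236.
Annualise by dividing by T: 0.0460236 / (237/360) = 0.069909 → 6.99%.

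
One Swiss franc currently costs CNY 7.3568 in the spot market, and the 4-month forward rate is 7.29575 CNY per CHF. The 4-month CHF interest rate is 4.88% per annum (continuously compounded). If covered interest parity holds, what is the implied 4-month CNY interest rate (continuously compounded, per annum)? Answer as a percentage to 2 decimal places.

T = 4/12 years.
By CIP, F/S equals the CNY-to-CHF growth ratio: 7.29575/7.3568 = 0.9917016.
The CHF side grows by e^(0.0488×4/12) = 1.0163997.
That pins the CNY growth at 1.0079652.
Take logs: ln 1.0079652 / (4/12) = 0.023801, so 2.38%.

2.38%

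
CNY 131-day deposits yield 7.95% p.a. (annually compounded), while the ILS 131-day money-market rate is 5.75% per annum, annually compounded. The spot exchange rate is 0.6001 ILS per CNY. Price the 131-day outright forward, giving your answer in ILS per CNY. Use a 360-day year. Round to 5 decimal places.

0.59562

T = 131/360 years.
ILS accumulates by (1 + 0.0575)^(131/360) = 1.0205525.
Growth of 1 CNY over T: (1 + 0.0795)^(131/360) = 1.0282278.
Forward (ILS per CNY) = 0.6001 × 1.0205525 / 1.0282278 = 0.5956205.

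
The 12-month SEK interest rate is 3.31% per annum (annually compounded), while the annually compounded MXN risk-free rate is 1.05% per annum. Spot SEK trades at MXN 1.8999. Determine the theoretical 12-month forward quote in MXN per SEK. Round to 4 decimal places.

T = 1 year.
MXN accumulates by (1 + 0.0105)^1 = 1.010500.
Growth of 1 SEK over T: (1 + 0.0331)^1 = 1.033100.
CIP: F = S · (grow MXN)/(grow SEK) = 1.8999 × 1.010500/1.033100 = 1.858338 MXN per SEK.

1.8583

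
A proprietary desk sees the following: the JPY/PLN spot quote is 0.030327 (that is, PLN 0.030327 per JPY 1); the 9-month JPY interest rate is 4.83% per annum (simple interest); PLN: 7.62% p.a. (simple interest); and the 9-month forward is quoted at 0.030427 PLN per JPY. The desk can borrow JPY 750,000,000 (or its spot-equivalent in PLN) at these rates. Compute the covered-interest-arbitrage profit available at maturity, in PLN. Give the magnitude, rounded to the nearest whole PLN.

PLN 398,227

T = 9/12 years.
Keep in JPY, deliver into the forward: 750,000,000·1.036225·0.030427 = PLN 23,646,913.56.
Swap to PLN now, deposit: 750,000,000·0.030327·1.057150 = PLN 24,045,141.04.
The quoted forward undervalues JPY, so borrow JPY, convert to PLN at spot, deposit the PLN at 7.62%, and buy JPY forward at 0.030427 to cover the loan.
The gap between the two covered legs is PLN 398,227.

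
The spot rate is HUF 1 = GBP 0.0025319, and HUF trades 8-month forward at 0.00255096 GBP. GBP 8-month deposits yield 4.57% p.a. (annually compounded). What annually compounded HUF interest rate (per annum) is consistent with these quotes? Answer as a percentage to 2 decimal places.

T = 8/12 years.
CIP gives F = S · g_GBP/g_HUF, so g_GBP/g_HUF = 0.00255096/0.0025319 = 1.0075279.
GBP growth factor: (1 + 0.0457)^(8/12) = 1.0302392.
So the HUF growth factor = 1.0225416.
Annualise: 1.0225416^(12/8) − 1 = 0.034002 = 3.40%.

3.40%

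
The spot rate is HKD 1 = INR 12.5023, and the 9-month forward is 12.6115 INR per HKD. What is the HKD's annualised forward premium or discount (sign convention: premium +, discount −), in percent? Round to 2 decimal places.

T = 9/12 years.
HKD trades forward at +0.87344% vs spot over the period.
Per annum: 0.0087344 / (9/12) = 0.011646 = 1.16%.

+1.16%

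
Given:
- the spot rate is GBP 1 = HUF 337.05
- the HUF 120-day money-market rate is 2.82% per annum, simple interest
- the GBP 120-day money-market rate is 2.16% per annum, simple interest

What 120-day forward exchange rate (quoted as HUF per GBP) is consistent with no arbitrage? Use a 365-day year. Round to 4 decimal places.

337.7762

T = 120/365 years.
Growth of 1 HUF over T: 1 + 0.0282×120/365 = 1.009271233.
GBP growth factor: 1 + 0.0216×120/365 = 1.00710137.
CIP: F = S · (grow HUF)/(grow GBP) = 337.05 × 1.009271233/1.00710137 = 337.776195 HUF per GBP.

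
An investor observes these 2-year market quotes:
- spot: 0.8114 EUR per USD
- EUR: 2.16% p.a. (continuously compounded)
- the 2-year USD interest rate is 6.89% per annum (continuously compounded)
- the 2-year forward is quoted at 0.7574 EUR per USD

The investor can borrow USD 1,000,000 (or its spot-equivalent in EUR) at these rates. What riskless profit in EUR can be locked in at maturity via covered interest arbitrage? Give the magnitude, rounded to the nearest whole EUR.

EUR 22,082

T = 2 years.
Invest the USD and cover forward: 1,000,000 × 1.14774598 × 0.7574 = EUR 869,302.81.
Convert at spot and invest in EUR: 1,000,000 × 0.8114 × 1.0441467 = EUR 847,220.63.
The quoted forward overvalues USD, so borrow EUR, buy USD at spot, deposit the USD at 6.89%, and sell the proceeds forward at 0.7574.
Profit = 869,302.81 − 847,220.63 = EUR 22,082.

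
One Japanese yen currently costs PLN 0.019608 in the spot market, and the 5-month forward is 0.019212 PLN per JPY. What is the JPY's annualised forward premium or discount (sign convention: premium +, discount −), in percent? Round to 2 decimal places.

T = 5/12 years.
(F − S)/S = (0.019212 − 0.019608)/0.019608 = -0.0201958.
×(1/T) gives -4.85% p.a.

-4.85%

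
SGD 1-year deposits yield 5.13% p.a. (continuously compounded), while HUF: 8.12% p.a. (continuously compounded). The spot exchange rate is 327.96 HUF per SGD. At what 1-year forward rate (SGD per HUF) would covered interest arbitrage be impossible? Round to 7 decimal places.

T = 1 year.
HUF accumulates by e^(0.0812×1) = 1.0845878.
SGD growth factor: e^(0.0513×1) = 1.0526386.
CIP: F = S · (grow HUF)/(grow SGD) = 327.96 × 1.0845878/1.0526386 = 337.9141 HUF per SGD.
Quoted the other way: 1/337.9141 = 0.0029593 SGD per HUF.

0.0029593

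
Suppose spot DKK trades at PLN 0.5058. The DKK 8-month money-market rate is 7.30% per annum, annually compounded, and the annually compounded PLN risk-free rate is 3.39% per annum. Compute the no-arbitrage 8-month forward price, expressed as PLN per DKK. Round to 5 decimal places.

0.49344

T = 8/12 years.
Growth of 1 PLN over T: (1 + 0.0339)^(8/12) = 1.0224742.
Growth of 1 DKK over T: (1 + 0.0730)^(8/12) = 1.048093.
CIP: F = S · (grow PLN)/(grow DKK) = 0.5058 × 1.0224742/1.048093 = 0.4934366 PLN per DKK.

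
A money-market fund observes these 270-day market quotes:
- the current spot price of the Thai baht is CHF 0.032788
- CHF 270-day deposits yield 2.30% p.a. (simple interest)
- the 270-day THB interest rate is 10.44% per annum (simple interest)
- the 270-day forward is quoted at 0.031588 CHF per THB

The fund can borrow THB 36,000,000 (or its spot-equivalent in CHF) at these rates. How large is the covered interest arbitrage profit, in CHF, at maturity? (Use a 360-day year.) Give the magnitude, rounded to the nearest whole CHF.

CHF 25,479

T = 270/360 years.
Keep in THB, deliver into the forward: 36,000,000·1.078300·0.031588 = CHF 1,226,208.25.
Swap to CHF now, deposit: 36,000,000·0.032788·1.017250 = CHF 1,200,729.35.
The quoted forward overvalues THB, so borrow CHF, buy THB at spot, deposit the THB at 10.44%, and sell the proceeds forward at 0.031588.
Profit = 1,226,208.25 − 1,200,729.35 = CHF 25,479.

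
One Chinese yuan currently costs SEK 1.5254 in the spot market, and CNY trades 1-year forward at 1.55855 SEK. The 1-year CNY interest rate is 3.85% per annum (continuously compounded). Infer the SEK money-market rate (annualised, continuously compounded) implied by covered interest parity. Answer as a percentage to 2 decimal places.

6.00%

T = 1 year.
By CIP, F/S equals the SEK-to-CNY growth ratio: 1.55855/1.5254 = 1.0217320.
The CNY side grows by e^(0.0385×1) = 1.0392507.
Hence g_SEK = 1.0618357.
Take logs: ln 1.0618357 / 1 = 0.059999, so 6.00%.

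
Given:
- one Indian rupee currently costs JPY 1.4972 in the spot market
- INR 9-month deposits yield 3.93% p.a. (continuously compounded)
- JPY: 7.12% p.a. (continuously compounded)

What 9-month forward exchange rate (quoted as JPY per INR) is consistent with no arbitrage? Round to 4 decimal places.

1.5335

T = 9/12 years.
Growth of 1 JPY over T: e^(0.0712×9/12) = 1.0548515.
INR growth factor: e^(0.0393×9/12) = 1.0299137.
CIP: F = S · (grow JPY)/(grow INR) = 1.4972 × 1.0548515/1.0299137 = 1.533452 JPY per INR.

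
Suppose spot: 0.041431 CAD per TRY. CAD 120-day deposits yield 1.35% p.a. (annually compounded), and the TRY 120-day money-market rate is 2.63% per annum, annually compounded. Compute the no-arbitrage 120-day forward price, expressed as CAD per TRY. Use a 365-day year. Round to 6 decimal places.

T = 120/365 years.
Growth of 1 CAD over T: (1 + 0.0135)^(120/365) = 1.0044184.
TRY growth factor: (1 + 0.0263)^(120/365) = 1.0085714.
Forward (CAD per TRY) = 0.041431 × 1.0044184 / 1.0085714 = 0.04126040.

0.041260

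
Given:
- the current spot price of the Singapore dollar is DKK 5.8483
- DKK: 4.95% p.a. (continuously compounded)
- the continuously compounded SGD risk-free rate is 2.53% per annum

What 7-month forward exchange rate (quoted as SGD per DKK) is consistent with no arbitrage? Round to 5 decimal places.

T = 7/12 years.
DKK growth factor: e^(0.0495×7/12) = 1.0292959.
Growth of 1 SGD over T: e^(0.0253×7/12) = 1.0148678.
So F = 5.8483 × 1.0292959 / 1.0148678 = 5.931444 (DKK/SGD).
Invert for SGD per DKK: 1 / 5.931444 = 0.16859.

0.16859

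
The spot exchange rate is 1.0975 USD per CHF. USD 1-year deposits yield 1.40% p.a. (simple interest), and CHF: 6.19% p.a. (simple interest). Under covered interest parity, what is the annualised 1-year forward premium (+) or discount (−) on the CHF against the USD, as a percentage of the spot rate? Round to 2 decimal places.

-4.51%

T = 1 year.
F = S · g_USD/g_CHF = 1.0975 × 1.014000/1.061900 = 1.0479942.
(F − S)/S ÷ T = (1.0479942 − 1.0975)/1.0975/1 = -0.045108 → -4.51%.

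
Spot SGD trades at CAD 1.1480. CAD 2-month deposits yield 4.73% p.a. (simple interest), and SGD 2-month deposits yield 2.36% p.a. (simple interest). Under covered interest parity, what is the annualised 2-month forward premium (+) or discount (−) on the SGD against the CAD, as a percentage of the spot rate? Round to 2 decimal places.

+2.36%

T = 2/12 years.
No-arbitrage forward: 1.148 × 1.0078833 / 1.0039333 = 1.1525168 CAD/SGD.
Annualised premium = (F − S)/S × (1/T) = (1.1525168 − 1.148)/1.148 ÷ (2/12) = 2.36%.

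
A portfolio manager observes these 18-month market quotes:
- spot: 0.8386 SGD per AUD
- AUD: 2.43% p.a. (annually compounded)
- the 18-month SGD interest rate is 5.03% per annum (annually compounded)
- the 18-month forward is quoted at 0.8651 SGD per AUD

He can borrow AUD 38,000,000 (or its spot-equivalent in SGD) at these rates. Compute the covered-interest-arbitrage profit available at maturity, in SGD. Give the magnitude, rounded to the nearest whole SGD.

T = 18/12 years.
Invest the AUD and cover forward: 38,000,000 × 1.036670545 × 0.8651 = SGD 34,079,300.16.
Convert at spot and invest in SGD: 38,000,000 × 0.8386 × 1.0763909761 = SGD 34,301,135.96.
The quoted forward undervalues AUD, so borrow AUD, convert to SGD at spot, deposit the SGD at 5.03%, and buy AUD forward at 0.8651 to cover the loan.
The gap between the two covered legs is SGD 221,836.

SGD 221,836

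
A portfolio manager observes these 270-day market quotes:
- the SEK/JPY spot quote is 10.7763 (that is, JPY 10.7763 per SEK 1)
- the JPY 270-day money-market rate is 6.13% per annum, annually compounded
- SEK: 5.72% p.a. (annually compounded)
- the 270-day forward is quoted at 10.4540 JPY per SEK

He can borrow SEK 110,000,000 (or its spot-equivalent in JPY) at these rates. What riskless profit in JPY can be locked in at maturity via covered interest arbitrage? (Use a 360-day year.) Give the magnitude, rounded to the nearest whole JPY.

JPY 40,556,316

T = 270/360 years.
Invest the SEK and cover forward: 110,000,000 × 1.042600348707 × 10.4540 = JPY 1,198,927,844.99.
Convert at spot and invest in JPY: 110,000,000 × 10.7763 × 1.045631416059 = JPY 1,239,484,161.18.
The quoted forward undervalues SEK, so borrow SEK, convert to JPY at spot, deposit the JPY at 6.13%, and buy SEK forward at 10.4540 to cover the loan.
Arbitrage profit = |1,198,927,844.99 − 1,239,484,161.18| = JPY 40,556,316.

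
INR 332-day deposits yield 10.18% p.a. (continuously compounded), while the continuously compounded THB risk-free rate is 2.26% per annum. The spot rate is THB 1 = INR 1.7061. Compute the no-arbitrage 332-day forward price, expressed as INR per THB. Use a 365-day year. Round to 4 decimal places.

1.8335

T = 332/365 years.
Growth of 1 INR over T: e^(0.1018×332/365) = 1.0970186.
THB growth factor: e^(0.0226×332/365) = 1.0207695.
So F = 1.7061 × 1.0970186 / 1.0207695 = 1.833542 (INR/THB).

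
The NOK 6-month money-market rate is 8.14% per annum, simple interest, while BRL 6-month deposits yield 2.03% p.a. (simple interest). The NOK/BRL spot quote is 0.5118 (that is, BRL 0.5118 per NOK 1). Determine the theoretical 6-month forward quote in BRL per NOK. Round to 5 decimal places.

0.49678

T = 6/12 years.
BRL growth factor: 1 + 0.0203×6/12 = 1.010150.
Growth of 1 NOK over T: 1 + 0.0814×6/12 = 1.040700.
So F = 0.5118 × 1.010150 / 1.040700 = 0.4967760 (BRL/NOK).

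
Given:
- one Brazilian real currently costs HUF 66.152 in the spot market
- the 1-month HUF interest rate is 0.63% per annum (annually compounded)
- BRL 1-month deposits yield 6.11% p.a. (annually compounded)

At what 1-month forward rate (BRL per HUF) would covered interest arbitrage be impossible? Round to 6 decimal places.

0.015184

T = 1/12 years.
Growth of 1 HUF over T: (1 + 0.0063)^(1/12) = 1.0005235.
BRL accumulates by (1 + 0.0611)^(1/12) = 1.0049544.
So F = 66.152 × 1.0005235 / 1.0049544 = 65.86033 (HUF/BRL).
Quoted the other way: 1/65.86033 = 0.015184 BRL per HUF.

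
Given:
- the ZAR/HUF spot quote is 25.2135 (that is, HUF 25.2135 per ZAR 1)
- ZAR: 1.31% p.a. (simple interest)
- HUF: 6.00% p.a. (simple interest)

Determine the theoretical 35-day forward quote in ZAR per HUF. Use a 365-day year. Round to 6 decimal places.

T = 35/365 years.
Growth of 1 HUF over T: 1 + 0.0600×35/365 = 1.0057534.
Growth of 1 ZAR over T: 1 + 0.0131×35/365 = 1.0012562.
Forward (HUF per ZAR) = 25.2135 × 1.0057534 / 1.0012562 = 25.32675.
Quoted the other way: 1/25.32675 = 0.039484 ZAR per HUF.

0.039484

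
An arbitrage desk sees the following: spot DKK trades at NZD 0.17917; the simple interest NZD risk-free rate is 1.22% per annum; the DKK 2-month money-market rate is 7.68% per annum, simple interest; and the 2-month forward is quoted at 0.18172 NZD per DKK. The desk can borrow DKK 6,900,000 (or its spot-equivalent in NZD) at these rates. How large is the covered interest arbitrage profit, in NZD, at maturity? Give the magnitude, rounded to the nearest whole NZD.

T = 2/12 years.
Invest the DKK and cover forward: 6,900,000 × 1.012800 × 0.18172 = NZD 1,269,917.51.
Convert at spot and invest in NZD: 6,900,000 × 0.17917 × 1.002033333 = NZD 1,238,786.75.
The quoted forward overvalues DKK, so borrow NZD, buy DKK at spot, deposit the DKK at 7.68%, and sell the proceeds forward at 0.18172.
Arbitrage profit = |1,269,917.51 − 1,238,786.75| = NZD 31,131.

NZD 31,131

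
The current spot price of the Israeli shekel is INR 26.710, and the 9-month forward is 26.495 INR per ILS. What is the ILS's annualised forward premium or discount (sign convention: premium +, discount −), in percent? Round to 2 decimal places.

T = 9/12 years.
(F − S)/S = (26.495 − 26.71)/26.71 = -0.0080494.
×(1/T) gives -1.07% p.a.

-1.07%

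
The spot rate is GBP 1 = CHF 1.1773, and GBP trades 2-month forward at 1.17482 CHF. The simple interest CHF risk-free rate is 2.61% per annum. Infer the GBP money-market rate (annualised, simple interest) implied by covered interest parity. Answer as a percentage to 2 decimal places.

T = 2/12 years.
By CIP, F/S equals the CHF-to-GBP growth ratio: 1.17482/1.1773 = 0.9978935.
The CHF side grows by 1 + 0.0261×2/12 = 1.004350.
So the GBP growth factor = 1.0064701.
(1.0064701 − 1)/T = 0.038821, i.e. 3.88%.

3.88%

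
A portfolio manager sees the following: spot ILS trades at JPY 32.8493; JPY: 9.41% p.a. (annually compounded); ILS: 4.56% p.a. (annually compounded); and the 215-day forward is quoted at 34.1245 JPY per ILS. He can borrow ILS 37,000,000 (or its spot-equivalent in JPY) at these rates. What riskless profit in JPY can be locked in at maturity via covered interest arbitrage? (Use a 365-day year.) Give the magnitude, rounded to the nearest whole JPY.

JPY 14,663,814

T = 215/365 years.
Route A — deposit ILS, sell forward: 37,000,000 × 1.026613850609 × 34.1245 = JPY 1,296,209,320.77.
Route B — convert at spot, deposit JPY: 37,000,000 × 32.8493 × 1.054401921532 = JPY 1,281,545,506.52.
The quoted forward overvalues ILS, so borrow JPY, buy ILS at spot, deposit the ILS at 4.56%, and sell the proceeds forward at 34.1245.
The gap between the two covered legs is JPY 14,663,814.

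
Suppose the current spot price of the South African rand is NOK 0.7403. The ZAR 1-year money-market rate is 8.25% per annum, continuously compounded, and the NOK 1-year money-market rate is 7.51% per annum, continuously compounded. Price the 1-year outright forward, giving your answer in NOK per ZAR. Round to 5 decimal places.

T = 1 year.
NOK growth factor: e^(0.0751×1) = 1.0779919.
ZAR accumulates by e^(0.0825×1) = 1.0859987.
Forward (NOK per ZAR) = 0.7403 × 1.0779919 / 1.0859987 = 0.7348420.

0.73484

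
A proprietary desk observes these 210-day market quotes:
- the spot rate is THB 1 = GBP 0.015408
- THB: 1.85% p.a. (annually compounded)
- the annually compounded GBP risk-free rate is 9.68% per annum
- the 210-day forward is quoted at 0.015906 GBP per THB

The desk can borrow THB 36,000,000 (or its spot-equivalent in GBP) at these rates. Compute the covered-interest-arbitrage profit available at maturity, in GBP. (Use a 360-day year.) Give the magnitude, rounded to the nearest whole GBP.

T = 210/360 years.
Invest the THB and cover forward: 36,000,000 × 1.01075043 × 0.015906 = GBP 578,771.87.
Convert at spot and invest in GBP: 36,000,000 × 0.015408 × 1.05537712 = GBP 585,405.02.
The quoted forward undervalues THB, so borrow THB, convert to GBP at spot, deposit the GBP at 9.68%, and buy THB forward at 0.015906 to cover the loan.
Profit = 585,405.02 − 578,771.87 = GBP 6,633.

GBP 6,633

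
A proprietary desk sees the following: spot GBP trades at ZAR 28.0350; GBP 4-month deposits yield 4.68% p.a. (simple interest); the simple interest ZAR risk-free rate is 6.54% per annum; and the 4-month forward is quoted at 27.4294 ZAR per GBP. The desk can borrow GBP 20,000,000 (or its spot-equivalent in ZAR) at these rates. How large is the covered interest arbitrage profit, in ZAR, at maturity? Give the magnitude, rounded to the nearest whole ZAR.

T = 4/12 years.
Keep in GBP, deliver into the forward: 20,000,000·1.015600·27.4294 = ZAR 557,145,972.80.
Swap to ZAR now, deposit: 20,000,000·28.0350·1.021800 = ZAR 572,923,260.00.
The quoted forward undervalues GBP, so borrow GBP, convert to ZAR at spot, deposit the ZAR at 6.54%, and buy GBP forward at 27.4294 to cover the loan.
Arbitrage profit = |557,145,972.80 − 572,923,260.00| = ZAR 15,777,287.

ZAR 15,777,287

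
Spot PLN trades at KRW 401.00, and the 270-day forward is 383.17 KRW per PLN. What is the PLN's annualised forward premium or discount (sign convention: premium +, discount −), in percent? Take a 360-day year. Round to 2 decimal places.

T = 270/360 years.
Period premium: (383.17 − 401.0)/401.0 = -0.0444638.
Annualise by dividing by T: -0.0444638 / (270/360) = -0.059285 → -5.93%.

-5.93%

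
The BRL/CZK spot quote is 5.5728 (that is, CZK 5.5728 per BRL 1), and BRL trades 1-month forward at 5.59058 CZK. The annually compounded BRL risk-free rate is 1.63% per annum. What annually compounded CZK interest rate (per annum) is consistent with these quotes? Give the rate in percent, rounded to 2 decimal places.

T = 1/12 years.
F/S = 5.59058/5.5728 = 1.0031905 = (growth of CZK) / (growth of BRL).
The BRL side grows by (1 + 0.0163)^(1/12) = 1.0013483.
So the CZK growth factor = 1.0045431.
r = 1.0045431^(12/1) − 1 = 0.055900 → 5.59%.

5.59%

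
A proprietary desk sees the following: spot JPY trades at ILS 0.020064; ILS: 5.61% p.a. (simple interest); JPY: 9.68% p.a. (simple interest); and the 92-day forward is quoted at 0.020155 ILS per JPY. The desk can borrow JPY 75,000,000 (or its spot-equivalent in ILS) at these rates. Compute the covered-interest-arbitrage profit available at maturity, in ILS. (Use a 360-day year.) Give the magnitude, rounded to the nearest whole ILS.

ILS 22,645

T = 92/360 years.
Keep in JPY, deliver into the forward: 75,000,000·1.024737778·0.020155 = ILS 1,549,019.24.
Swap to ILS now, deposit: 75,000,000·0.020064·1.014336667 = ILS 1,526,373.82.
The quoted forward overvalues JPY, so borrow ILS, buy JPY at spot, deposit the JPY at 9.68%, and sell the proceeds forward at 0.020155.
Profit = 1,549,019.24 − 1,526,373.82 = ILS 22,645.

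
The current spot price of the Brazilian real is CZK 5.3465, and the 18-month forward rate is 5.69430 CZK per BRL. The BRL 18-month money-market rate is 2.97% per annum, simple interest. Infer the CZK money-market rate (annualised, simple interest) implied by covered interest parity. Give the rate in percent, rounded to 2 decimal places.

7.50%

T = 18/12 years.
F/S = 5.6943/5.3465 = 1.0650519 = (growth of CZK) / (growth of BRL).
BRL growth factor: 1 + 0.0297×18/12 = 1.044550.
Hence g_CZK = 1.112500.
(1.112500 − 1)/T = 0.075000, i.e. 7.50%.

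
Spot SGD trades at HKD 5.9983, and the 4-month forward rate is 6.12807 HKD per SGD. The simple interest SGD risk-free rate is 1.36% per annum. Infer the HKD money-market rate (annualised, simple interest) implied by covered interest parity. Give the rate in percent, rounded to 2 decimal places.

7.88%

T = 4/12 years.
By CIP, F/S equals the HKD-to-SGD growth ratio: 6.12807/5.9983 = 1.0216345.
The SGD side grows by 1 + 0.0136×4/12 = 1.0045333.
Hence g_HKD = 1.0262659.
r = (1.0262659 − 1)/(4/12) = 0.078798 → 7.88%.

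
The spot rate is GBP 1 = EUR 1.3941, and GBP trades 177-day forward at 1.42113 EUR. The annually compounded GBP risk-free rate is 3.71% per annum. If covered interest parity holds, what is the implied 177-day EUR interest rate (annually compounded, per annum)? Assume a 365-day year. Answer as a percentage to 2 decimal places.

7.90%

T = 177/365 years.
CIP gives F = S · g_EUR/g_GBP, so g_EUR/g_GBP = 1.42113/1.3941 = 1.0193889.
The GBP side grows by (1 + 0.0371)^(177/365) = 1.0178222.
Hence g_EUR = 1.0375567.
Annualise: 1.0375567^(365/177) − 1 = 0.078993 = 7.90%.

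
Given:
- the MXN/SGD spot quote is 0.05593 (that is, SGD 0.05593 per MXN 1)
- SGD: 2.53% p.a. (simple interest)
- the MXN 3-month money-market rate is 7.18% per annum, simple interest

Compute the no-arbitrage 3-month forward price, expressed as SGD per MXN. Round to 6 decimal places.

T = 3/12 years.
Growth of 1 SGD over T: 1 + 0.0253×3/12 = 1.006325.
Growth of 1 MXN over T: 1 + 0.0718×3/12 = 1.017950.
CIP: F = S · (grow SGD)/(grow MXN) = 0.05593 × 1.006325/1.017950 = 0.05529128 SGD per MXN.

0.055291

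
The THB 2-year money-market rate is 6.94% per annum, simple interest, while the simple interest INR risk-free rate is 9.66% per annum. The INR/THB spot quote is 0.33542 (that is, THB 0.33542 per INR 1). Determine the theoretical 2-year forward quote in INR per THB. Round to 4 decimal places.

T = 2 years.
Growth of 1 THB over T: 1 + 0.0694×2 = 1.138800.
INR accumulates by 1 + 0.0966×2 = 1.193200.
So F = 0.33542 × 1.138800 / 1.193200 = 0.3201276 (THB/INR).
Invert for INR per THB: 1 / 0.3201276 = 3.1238.

3.1238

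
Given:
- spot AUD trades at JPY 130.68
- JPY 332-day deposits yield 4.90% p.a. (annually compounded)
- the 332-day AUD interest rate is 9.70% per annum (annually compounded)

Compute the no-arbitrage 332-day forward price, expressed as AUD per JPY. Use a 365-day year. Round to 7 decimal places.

0.0079701

T = 332/365 years.
JPY accumulates by (1 + 0.0490)^(332/365) = 1.0444729.
AUD accumulates by (1 + 0.0970)^(332/365) = 1.0878562.
Forward (JPY per AUD) = 130.68 × 1.0444729 / 1.0878562 = 125.4685.
Invert for AUD per JPY: 1 / 125.4685 = 0.0079701.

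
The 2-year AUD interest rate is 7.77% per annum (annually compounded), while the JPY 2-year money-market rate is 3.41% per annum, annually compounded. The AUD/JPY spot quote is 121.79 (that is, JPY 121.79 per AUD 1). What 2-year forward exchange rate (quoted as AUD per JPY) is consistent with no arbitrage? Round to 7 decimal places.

0.0089178

T = 2 years.
JPY accumulates by (1 + 0.0341)^2 = 1.0693628.
AUD growth factor: (1 + 0.0777)^2 = 1.1614373.
Forward (JPY per AUD) = 121.79 × 1.0693628 / 1.1614373 = 112.1349.
Invert for AUD per JPY: 1 / 112.1349 = 0.0089178.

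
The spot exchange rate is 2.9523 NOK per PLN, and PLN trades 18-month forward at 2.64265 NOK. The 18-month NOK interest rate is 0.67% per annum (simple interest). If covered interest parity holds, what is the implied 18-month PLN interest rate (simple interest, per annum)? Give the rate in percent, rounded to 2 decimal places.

8.56%

T = 18/12 years.
By CIP, F/S equals the NOK-to-PLN growth ratio: 2.64265/2.9523 = 0.8951157.
The NOK side grows by 1 + 0.0067×18/12 = 1.010050.
So the PLN growth factor = 1.1284016.
r = (1.1284016 − 1)/(18/12) = 0.085601 → 8.56%.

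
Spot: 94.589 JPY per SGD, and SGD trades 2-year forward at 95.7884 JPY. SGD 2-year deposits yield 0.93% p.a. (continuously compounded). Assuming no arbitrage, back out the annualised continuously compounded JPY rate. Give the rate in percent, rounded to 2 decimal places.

1.56%

T = 2 years.
F/S = 95.7884/94.589 = 1.0126801 = (growth of JPY) / (growth of SGD).
The SGD side grows by e^(0.0093×2) = 1.0187741.
So the JPY growth factor = 1.0316923.
Take logs: ln 1.0316923 / 2 = 0.015600, so 1.56%.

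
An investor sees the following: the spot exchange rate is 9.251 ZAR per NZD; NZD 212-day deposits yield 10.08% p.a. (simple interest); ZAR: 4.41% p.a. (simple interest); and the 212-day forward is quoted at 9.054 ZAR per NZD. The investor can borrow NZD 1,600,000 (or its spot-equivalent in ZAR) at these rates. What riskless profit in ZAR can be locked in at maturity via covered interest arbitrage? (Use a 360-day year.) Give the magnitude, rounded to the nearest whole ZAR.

ZAR 160,315

T = 212/360 years.
Keep in NZD, deliver into the forward: 1,600,000·1.059360·9.054 = ZAR 15,346,312.70.
Swap to ZAR now, deposit: 1,600,000·9.251·1.025970 = ZAR 15,185,997.55.
The quoted forward overvalues NZD, so borrow ZAR, buy NZD at spot, deposit the NZD at 10.08%, and sell the proceeds forward at 9.054.
Arbitrage profit = |15,346,312.70 − 15,185,997.55| = ZAR 160,315.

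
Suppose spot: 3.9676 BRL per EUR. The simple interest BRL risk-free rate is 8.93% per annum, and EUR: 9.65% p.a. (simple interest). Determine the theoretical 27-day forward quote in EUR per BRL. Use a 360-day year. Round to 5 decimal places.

T = 27/360 years.
BRL accumulates by 1 + 0.0893×27/360 = 1.0066975.
EUR growth factor: 1 + 0.0965×27/360 = 1.0072375.
So F = 3.9676 × 1.0066975 / 1.0072375 = 3.965473 (BRL/EUR).
Quoted the other way: 1/3.965473 = 0.25218 EUR per BRL.

0.25218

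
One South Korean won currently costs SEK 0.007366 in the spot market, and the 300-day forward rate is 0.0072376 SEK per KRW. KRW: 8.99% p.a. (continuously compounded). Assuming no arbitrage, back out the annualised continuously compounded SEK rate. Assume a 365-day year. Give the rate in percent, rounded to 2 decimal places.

6.85%

T = 300/365 years.
F/S = 0.0072376/0.007366 = 0.9825686 = (growth of SEK) / (growth of KRW).
The KRW side grows by e^(0.0899×300/365) = 1.0766888.
That pins the SEK growth at 1.0579206.
r = ln(1.0579206)/(300/365) = 0.068505 → 6.85%.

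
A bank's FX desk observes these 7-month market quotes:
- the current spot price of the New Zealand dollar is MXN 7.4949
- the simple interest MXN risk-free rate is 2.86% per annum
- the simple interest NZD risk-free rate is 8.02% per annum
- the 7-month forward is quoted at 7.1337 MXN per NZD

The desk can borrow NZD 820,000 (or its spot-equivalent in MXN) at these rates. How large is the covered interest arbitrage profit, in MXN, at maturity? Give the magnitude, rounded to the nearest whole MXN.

T = 7/12 years.
Keep in NZD, deliver into the forward: 820,000·1.046783333·7.1337 = MXN 6,123,299.38.
Swap to MXN now, deposit: 820,000·7.4949·1.016683333 = MXN 6,248,350.73.
The quoted forward undervalues NZD, so borrow NZD, convert to MXN at spot, deposit the MXN at 2.86%, and buy NZD forward at 7.1337 to cover the loan.
The gap between the two covered legs is MXN 125,051.

MXN 125,051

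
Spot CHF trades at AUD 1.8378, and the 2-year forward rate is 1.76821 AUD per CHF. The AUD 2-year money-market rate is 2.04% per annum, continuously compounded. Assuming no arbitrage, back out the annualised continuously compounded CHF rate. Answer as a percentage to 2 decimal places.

T = 2 years.
By CIP, F/S equals the AUD-to-CHF growth ratio: 1.76821/1.8378 = 0.9621341.
The AUD side grows by e^(0.0204×2) = 1.0416438.
That pins the CHF growth at 1.0826389.
r = ln(1.0826389)/2 = 0.039701 → 3.97%.

3.97%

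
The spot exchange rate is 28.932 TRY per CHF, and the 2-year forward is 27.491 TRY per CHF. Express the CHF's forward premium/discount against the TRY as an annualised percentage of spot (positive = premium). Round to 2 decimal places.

-2.49%

T = 2 years.
Period premium: (27.491 − 28.932)/28.932 = -0.0498064.
Annualise by dividing by T: -0.0498064 / 2 = -0.024903 → -2.49%.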